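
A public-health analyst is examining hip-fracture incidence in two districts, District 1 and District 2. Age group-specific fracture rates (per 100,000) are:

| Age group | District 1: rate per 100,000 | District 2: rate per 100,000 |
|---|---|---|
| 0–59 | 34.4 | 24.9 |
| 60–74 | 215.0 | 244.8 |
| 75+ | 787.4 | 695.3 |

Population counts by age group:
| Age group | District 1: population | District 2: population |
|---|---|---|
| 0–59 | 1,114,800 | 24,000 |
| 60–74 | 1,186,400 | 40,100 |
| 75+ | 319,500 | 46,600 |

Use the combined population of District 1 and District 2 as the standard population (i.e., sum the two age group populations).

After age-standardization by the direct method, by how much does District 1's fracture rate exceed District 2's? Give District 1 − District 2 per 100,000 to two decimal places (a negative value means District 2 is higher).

2.92

Combined standard total = 2,731,400; weights = 0.4169, 0.4490, 0.1340.
District 1: 0.4169×34.4 + 0.4490×215.0 + 0.1340×787.4 = 216.4236 per 100,000.
District 2: 0.4169×24.9 + 0.4490×244.8 + 0.1340×695.3 = 213.4995 per 100,000.
Difference = 216.4236 − 213.4995 = 2.9240.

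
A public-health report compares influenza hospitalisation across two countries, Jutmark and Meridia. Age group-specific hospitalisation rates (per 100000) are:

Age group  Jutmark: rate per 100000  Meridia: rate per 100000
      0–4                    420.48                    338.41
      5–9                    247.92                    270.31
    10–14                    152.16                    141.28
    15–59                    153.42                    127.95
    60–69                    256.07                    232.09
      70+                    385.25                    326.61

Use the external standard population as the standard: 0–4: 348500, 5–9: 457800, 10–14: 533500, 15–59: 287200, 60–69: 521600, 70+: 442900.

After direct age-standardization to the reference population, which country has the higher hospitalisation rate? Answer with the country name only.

Standard total = 2591500; weights = 0.1345, 0.1767, 0.2059, 0.1108, 0.2013, 0.1709.
Jutmark: 0.1345×420.48 + 0.1767×247.92 + 0.2059×152.16 + 0.1108×153.42 + 0.2013×256.07 + 0.1709×385.25 = 266.0498 per 100000.
Meridia: 0.1345×338.41 + 0.1767×270.31 + 0.2059×141.28 + 0.1108×127.95 + 0.2013×232.09 + 0.1709×326.61 = 239.0575 per 100000.

Jutmark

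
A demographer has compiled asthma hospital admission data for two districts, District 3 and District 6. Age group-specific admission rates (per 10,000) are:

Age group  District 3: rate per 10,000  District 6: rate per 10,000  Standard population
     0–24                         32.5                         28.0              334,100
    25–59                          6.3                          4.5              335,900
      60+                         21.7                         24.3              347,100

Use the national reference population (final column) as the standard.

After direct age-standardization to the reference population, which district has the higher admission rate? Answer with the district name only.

District 3

Standard total = 1,017,100; weights = 0.3285, 0.3303, 0.3413.
District 3: 0.3285×32.5 + 0.3303×6.3 + 0.3413×21.7 = 20.1617 per 10,000.
District 6: 0.3285×28.0 + 0.3303×4.5 + 0.3413×24.3 = 18.9764 per 10,000.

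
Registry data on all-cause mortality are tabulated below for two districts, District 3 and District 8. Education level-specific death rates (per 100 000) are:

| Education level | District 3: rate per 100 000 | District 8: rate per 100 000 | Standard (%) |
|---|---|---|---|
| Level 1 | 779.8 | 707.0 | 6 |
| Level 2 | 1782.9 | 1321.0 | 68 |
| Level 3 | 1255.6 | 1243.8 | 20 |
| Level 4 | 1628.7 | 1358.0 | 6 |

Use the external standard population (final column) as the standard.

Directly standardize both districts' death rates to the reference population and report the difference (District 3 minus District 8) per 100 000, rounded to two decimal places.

Standard weights: 0.06, 0.68, 0.20, 0.06.
District 3: 0.0600×779.8 + 0.6800×1782.9 + 0.2000×1255.6 + 0.0600×1628.7 = 1608.0020 per 100 000.
District 8: 0.0600×707.0 + 0.6800×1321.0 + 0.2000×1243.8 + 0.0600×1358.0 = 1270.9400 per 100 000.
Difference = 1608.0020 − 1270.9400 = 337.0620.

337.06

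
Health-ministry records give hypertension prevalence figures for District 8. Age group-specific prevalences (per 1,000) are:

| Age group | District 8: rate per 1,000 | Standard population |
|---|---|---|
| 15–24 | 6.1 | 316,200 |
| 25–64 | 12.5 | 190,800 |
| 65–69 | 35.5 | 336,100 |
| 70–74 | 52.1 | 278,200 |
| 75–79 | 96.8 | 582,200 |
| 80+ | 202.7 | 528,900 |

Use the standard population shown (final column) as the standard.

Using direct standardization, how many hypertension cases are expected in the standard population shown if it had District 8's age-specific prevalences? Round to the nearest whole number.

Expected hypertension cases = Σ (standard pop × age-specific rate ÷ 1,000)
= 316,200×6.1/1,000 + 190,800×12.5/1,000 + 336,100×35.5/1,000 + 278,200×52.1/1,000 + 582,200×96.8/1,000 + 528,900×202.7/1,000
= 1928.82 + 2385.00 + 11931.55 + 14494.22 + 56356.96 + 107208.03 = 194304.58.

194305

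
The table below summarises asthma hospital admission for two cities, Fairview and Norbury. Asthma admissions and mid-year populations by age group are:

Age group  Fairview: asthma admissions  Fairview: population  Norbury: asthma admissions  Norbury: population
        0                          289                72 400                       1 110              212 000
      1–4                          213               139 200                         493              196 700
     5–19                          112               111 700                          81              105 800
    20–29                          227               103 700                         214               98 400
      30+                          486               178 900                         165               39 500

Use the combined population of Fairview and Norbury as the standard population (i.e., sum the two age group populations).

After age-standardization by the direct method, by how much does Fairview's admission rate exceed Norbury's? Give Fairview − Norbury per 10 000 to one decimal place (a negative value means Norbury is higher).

Age-specific rates per 10 000 for Fairview: 39.92, 15.30, 10.03, 21.89, 27.17.
For Norbury: 52.36, 25.06, 7.66, 21.75, 41.77.
Combined standard total = 1 258 300; weights = 0.2260, 0.2669, 0.1729, 0.1606, 0.1736.
Fairview: 0.2260×39.92 + 0.2669×15.30 + 0.1729×10.03 + 0.1606×21.89 + 0.1736×27.17 = 23.0709 per 10 000.
Norbury: 0.2260×52.36 + 0.2669×25.06 + 0.1729×7.66 + 0.1606×21.75 + 0.1736×41.77 = 30.5913 per 10 000.
Difference = 23.0709 − 30.5913 = -7.5204.

-7.5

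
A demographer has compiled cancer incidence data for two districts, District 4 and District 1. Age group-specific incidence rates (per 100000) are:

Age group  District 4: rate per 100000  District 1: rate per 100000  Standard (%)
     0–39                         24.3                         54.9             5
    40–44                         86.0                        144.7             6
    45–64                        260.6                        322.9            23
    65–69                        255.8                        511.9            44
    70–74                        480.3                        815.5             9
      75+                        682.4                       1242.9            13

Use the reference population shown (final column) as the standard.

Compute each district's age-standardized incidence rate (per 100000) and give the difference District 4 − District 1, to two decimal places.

-235.10

Standard weights: 0.05, 0.06, 0.23, 0.44, 0.09, 0.13.
District 4: 0.0500×24.3 + 0.0600×86.0 + 0.2300×260.6 + 0.4400×255.8 + 0.0900×480.3 + 0.1300×682.4 = 310.8040 per 100000.
District 1: 0.0500×54.9 + 0.0600×144.7 + 0.2300×322.9 + 0.4400×511.9 + 0.0900×815.5 + 0.1300×1242.9 = 545.9020 per 100000.
Difference = 310.8040 − 545.9020 = -235.0980.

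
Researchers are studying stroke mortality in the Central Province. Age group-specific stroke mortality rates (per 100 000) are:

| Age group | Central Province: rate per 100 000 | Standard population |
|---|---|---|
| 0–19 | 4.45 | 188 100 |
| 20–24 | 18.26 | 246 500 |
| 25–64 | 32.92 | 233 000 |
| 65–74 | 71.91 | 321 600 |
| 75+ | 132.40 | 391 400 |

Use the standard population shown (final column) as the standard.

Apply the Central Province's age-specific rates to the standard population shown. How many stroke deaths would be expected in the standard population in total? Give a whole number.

880

Expected stroke deaths = Σ (standard pop × age-specific rate ÷ 100 000)
= 188 100×4.45/100 000 + 246 500×18.26/100 000 + 233 000×32.92/100 000 + 321 600×71.91/100 000 + 391 400×132.40/100 000
= 8.37 + 45.01 + 76.70 + 231.26 + 518.21 = 879.56.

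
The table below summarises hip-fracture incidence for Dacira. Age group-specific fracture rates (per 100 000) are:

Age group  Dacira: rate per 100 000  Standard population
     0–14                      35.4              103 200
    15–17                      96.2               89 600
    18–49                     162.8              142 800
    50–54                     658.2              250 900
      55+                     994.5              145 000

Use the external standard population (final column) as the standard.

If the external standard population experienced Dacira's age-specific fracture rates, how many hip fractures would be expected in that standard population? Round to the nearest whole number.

Expected hip fractures = Σ (standard pop × age-specific rate ÷ 100 000)
= 103 200×35.4/100 000 + 89 600×96.2/100 000 + 142 800×162.8/100 000 + 250 900×658.2/100 000 + 145 000×994.5/100 000
= 36.53 + 86.20 + 232.48 + 1651.42 + 1442.03 = 3448.66.

3449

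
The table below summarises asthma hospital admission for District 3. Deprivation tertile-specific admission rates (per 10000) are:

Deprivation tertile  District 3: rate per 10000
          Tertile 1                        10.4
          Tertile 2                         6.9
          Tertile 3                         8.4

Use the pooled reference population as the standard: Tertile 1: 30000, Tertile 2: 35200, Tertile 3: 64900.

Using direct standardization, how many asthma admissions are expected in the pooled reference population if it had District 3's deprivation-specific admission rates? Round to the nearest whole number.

Expected asthma admissions = Σ (standard pop × deprivation-specific rate ÷ 10000)
= 30000×10.4/10000 + 35200×6.9/10000 + 64900×8.4/10000
= 31.20 + 24.29 + 54.52 = 110.00.

110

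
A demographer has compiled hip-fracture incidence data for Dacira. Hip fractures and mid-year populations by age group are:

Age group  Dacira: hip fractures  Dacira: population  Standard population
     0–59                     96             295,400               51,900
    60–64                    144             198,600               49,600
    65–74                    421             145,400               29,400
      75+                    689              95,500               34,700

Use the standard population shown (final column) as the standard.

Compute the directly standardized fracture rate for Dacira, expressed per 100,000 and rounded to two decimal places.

Age-specific rates per 100,000 for Dacira: 32.50, 72.51, 289.55, 721.47.
Standard total = 165,600; weights = 0.3134, 0.2995, 0.1775, 0.2095.
Standardized rate: 0.3134×32.50 + 0.2995×72.51 + 0.1775×289.55 + 0.2095×721.47 = 234.4841 per 100,000.

234.48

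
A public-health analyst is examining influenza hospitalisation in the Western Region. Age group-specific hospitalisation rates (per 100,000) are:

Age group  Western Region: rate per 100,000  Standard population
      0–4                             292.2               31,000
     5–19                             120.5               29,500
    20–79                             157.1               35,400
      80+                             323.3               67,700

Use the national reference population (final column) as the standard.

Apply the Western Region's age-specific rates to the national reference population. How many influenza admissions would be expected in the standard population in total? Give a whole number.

Expected influenza admissions = Σ (standard pop × age-specific rate ÷ 100,000)
= 31,000×292.2/100,000 + 29,500×120.5/100,000 + 35,400×157.1/100,000 + 67,700×323.3/100,000
= 90.58 + 35.55 + 55.61 + 218.87 = 400.62.

401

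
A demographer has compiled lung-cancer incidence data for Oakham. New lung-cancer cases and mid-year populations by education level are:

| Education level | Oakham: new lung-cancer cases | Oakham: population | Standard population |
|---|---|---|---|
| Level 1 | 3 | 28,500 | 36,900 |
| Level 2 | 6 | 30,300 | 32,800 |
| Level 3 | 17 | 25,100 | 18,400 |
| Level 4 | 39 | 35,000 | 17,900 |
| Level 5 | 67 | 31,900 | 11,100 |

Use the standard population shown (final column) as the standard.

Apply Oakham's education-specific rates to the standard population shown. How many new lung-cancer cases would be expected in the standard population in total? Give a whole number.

66

Education-specific rates per 100,000 for Oakham: 10.53, 19.80, 67.73, 111.43, 210.03.
Expected new lung-cancer cases = Σ (standard pop × education-specific rate ÷ 100,000)
= 36,900×10.53/100,000 + 32,800×19.80/100,000 + 18,400×67.73/100,000 + 17,900×111.43/100,000 + 11,100×210.03/100,000
= 3.88 + 6.50 + 12.46 + 19.95 + 23.31 = 66.10.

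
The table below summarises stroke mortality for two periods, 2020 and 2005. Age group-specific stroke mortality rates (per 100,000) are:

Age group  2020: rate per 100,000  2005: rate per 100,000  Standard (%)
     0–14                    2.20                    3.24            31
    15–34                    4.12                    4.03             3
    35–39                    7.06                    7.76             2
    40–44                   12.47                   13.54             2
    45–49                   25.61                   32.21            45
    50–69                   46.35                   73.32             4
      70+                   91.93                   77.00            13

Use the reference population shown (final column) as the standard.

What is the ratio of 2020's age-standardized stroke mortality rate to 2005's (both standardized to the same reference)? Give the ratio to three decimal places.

Standard weights: 0.31, 0.03, 0.02, 0.02, 0.45, 0.04, 0.13.
2020: 0.3100×2.20 + 0.0300×4.12 + 0.0200×7.06 + 0.0200×12.47 + 0.4500×25.61 + 0.0400×46.35 + 0.1300×91.93 = 26.5256 per 100,000.
2005: 0.3100×3.24 + 0.0300×4.03 + 0.0200×7.76 + 0.0200×13.54 + 0.4500×32.21 + 0.0400×73.32 + 0.1300×77.00 = 28.9886 per 100,000.
Ratio = 26.5256 ÷ 28.9886 = 0.91504.

0.915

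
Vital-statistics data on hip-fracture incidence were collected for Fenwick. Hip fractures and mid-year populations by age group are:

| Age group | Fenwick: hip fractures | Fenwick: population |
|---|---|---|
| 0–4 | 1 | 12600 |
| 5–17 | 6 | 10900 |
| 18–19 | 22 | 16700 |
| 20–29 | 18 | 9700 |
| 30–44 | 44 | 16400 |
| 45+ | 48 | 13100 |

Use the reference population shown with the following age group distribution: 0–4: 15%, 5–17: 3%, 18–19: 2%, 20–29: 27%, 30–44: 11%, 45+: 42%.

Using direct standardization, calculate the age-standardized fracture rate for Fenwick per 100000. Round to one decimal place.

Age-specific rates per 100000 for Fenwick: 7.94, 55.05, 131.74, 185.57, 268.29, 366.41.
Standard weights: 0.15, 0.03, 0.02, 0.27, 0.11, 0.42.
Standardized rate: 0.1500×7.94 + 0.0300×55.05 + 0.0200×131.74 + 0.2700×185.57 + 0.1100×268.29 + 0.4200×366.41 = 238.9850 per 100000.

239.0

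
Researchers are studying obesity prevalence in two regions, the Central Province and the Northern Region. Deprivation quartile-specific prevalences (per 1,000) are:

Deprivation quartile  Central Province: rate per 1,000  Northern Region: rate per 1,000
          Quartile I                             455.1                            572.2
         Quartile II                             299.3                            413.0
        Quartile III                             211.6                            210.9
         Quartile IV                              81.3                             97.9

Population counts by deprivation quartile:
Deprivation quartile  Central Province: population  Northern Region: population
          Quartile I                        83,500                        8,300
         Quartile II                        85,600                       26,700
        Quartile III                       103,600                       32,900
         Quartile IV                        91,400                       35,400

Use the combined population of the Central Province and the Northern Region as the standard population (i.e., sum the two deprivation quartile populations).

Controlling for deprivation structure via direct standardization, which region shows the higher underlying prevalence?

Combined standard total = 467,400; weights = 0.1964, 0.2403, 0.2920, 0.2713.
The Central Province: 0.1964×455.1 + 0.2403×299.3 + 0.2920×211.6 + 0.2713×81.3 = 245.1472 per 1,000.
The Northern Region: 0.1964×572.2 + 0.2403×413.0 + 0.2920×210.9 + 0.2713×97.9 = 299.7634 per 1,000.
The crude rates (255.35 vs 253.44) would put the Central Province higher, but that reflects its deprivation composition; once standardized to a common deprivation structure, the Northern Region has the higher underlying rate.

Northern Region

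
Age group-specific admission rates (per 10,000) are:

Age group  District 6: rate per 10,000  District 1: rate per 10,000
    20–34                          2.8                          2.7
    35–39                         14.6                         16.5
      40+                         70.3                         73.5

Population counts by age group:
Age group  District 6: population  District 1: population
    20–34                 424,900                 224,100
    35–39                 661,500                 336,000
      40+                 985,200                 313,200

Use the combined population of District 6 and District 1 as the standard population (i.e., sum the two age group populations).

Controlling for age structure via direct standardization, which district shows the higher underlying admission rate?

District 1

Combined standard total = 2,944,900; weights = 0.2204, 0.3387, 0.4409.
District 6: 0.2204×2.8 + 0.3387×14.6 + 0.4409×70.3 = 36.5575 per 10,000.
District 1: 0.2204×2.7 + 0.3387×16.5 + 0.4409×73.5 = 38.5899 per 10,000.
The crude rates (38.67 vs 33.40) would put District 6 higher, but that reflects its age composition; once standardized to a common age structure, District 1 has the higher underlying rate.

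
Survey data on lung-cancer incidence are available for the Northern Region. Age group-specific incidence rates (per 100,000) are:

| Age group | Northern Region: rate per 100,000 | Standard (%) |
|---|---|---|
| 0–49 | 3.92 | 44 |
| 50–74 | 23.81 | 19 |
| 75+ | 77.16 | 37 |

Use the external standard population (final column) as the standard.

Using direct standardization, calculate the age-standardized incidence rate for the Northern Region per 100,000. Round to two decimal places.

34.80

Standard weights: 0.44, 0.19, 0.37.
Standardized rate: 0.4400×3.92 + 0.1900×23.81 + 0.3700×77.16 = 34.7979 per 100,000.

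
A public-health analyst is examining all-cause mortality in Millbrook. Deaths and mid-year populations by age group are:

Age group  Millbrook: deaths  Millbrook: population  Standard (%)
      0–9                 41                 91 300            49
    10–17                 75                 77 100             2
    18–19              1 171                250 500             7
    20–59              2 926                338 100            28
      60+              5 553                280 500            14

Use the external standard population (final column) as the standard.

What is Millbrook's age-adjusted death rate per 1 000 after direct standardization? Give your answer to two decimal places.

5.76

Age-specific rates per 1 000 for Millbrook: 0.449, 0.973, 4.675, 8.654, 19.797.
Standard weights: 0.49, 0.02, 0.07, 0.28, 0.14.
Standardized rate: 0.4900×0.449 + 0.0200×0.973 + 0.0700×4.675 + 0.2800×8.654 + 0.1400×19.797 = 5.7615 per 1 000.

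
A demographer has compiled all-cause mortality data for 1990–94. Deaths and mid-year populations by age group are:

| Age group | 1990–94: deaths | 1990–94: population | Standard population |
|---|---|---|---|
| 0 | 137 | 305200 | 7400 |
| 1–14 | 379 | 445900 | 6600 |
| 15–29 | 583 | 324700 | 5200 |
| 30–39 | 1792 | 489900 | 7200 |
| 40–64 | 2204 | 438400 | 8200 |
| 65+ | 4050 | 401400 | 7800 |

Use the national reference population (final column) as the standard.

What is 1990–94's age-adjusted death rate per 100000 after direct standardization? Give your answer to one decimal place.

388.0

Age-specific rates per 100000 for 1990–94: 44.89, 85.00, 179.55, 365.79, 502.74, 1008.97.
Standard total = 42400; weights = 0.1745, 0.1557, 0.1226, 0.1698, 0.1934, 0.1840.
Standardized rate: 0.1745×44.89 + 0.1557×85.00 + 0.1226×179.55 + 0.1698×365.79 + 0.1934×502.74 + 0.1840×1008.97 = 388.0400 per 100000.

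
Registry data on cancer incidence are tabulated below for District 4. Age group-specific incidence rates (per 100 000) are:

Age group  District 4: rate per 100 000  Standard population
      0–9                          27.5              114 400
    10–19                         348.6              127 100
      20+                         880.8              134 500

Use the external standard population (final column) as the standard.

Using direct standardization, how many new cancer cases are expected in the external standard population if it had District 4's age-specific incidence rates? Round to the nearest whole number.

Expected new cancer cases = Σ (standard pop × age-specific rate ÷ 100 000)
= 114 400×27.5/100 000 + 127 100×348.6/100 000 + 134 500×880.8/100 000
= 31.46 + 443.07 + 1184.68 = 1659.21.

1659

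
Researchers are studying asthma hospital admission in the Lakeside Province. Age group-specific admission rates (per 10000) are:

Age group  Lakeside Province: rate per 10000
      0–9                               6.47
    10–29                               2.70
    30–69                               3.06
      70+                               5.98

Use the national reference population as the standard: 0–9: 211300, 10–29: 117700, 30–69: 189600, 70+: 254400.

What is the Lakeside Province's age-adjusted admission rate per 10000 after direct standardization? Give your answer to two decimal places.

Standard total = 773000; weights = 0.2734, 0.1523, 0.2453, 0.3291.
Standardized rate: 0.2734×6.47 + 0.1523×2.70 + 0.2453×3.06 + 0.3291×5.98 = 4.8983 per 10000.

4.90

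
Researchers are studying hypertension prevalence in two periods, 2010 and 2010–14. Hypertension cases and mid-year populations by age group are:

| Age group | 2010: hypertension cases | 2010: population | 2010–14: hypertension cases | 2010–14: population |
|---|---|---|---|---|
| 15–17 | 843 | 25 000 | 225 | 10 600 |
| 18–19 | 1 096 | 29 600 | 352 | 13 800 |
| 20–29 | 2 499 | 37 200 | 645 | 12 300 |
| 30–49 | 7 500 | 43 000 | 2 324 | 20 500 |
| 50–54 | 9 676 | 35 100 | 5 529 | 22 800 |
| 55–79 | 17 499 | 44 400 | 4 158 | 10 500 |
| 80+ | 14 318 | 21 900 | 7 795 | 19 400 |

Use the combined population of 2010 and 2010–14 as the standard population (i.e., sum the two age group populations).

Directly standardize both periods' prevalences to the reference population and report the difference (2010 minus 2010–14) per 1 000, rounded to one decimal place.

Age-specific rates per 1 000 for 2010: 33.720, 37.027, 67.177, 174.419, 275.670, 394.122, 653.790.
For 2010–14: 21.226, 25.507, 52.439, 113.366, 242.500, 396.000, 401.804.
Combined standard total = 346 100; weights = 0.1029, 0.1254, 0.1430, 0.1835, 0.1673, 0.1586, 0.1193.
2010: 0.1029×33.720 + 0.1254×37.027 + 0.1430×67.177 + 0.1835×174.419 + 0.1673×275.670 + 0.1586×394.122 + 0.1193×653.790 = 236.3720 per 1 000.
2010–14: 0.1029×21.226 + 0.1254×25.507 + 0.1430×52.439 + 0.1835×113.366 + 0.1673×242.500 + 0.1586×396.000 + 0.1193×401.804 = 185.0124 per 1 000.
Difference = 236.3720 − 185.0124 = 51.3595.

51.4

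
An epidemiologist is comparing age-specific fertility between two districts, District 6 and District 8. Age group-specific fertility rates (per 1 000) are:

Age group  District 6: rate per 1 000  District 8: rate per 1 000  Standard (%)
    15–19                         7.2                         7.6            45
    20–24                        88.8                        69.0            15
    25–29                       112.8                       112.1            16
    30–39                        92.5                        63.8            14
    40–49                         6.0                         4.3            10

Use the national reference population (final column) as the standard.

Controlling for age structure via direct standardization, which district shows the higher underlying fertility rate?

District 6

Standard weights: 0.45, 0.15, 0.16, 0.14, 0.10.
District 6: 0.4500×7.2 + 0.1500×88.8 + 0.1600×112.8 + 0.1400×92.5 + 0.1000×6.0 = 48.1580 per 1 000.
District 8: 0.4500×7.6 + 0.1500×69.0 + 0.1600×112.1 + 0.1400×63.8 + 0.1000×4.3 = 41.0680 per 1 000.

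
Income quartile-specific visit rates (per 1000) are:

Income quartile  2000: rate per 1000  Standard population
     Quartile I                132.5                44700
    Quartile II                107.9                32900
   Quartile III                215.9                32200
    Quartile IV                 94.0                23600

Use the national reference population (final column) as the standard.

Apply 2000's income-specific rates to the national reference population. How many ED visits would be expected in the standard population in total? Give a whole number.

Expected ED visits = Σ (standard pop × income-specific rate ÷ 1000)
= 44700×132.5/1000 + 32900×107.9/1000 + 32200×215.9/1000 + 23600×94.0/1000
= 5922.75 + 3549.91 + 6951.98 + 2218.40 = 18643.04.

18643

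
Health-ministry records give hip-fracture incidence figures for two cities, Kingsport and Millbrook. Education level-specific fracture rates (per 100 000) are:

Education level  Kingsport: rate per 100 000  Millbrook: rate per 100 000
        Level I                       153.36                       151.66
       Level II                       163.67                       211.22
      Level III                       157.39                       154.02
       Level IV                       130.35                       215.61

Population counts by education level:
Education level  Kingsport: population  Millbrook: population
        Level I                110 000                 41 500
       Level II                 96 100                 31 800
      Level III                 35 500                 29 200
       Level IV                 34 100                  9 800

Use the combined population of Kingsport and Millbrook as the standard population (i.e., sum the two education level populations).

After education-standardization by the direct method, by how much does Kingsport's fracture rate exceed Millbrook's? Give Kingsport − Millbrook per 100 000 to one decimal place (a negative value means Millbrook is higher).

-24.1

Combined standard total = 388 000; weights = 0.3905, 0.3296, 0.1668, 0.1131.
Kingsport: 0.3905×153.36 + 0.3296×163.67 + 0.1668×157.39 + 0.1131×130.35 = 154.8271 per 100 000.
Millbrook: 0.3905×151.66 + 0.3296×211.22 + 0.1668×154.02 + 0.1131×215.61 = 178.9224 per 100 000.
Difference = 154.8271 − 178.9224 = -24.0953.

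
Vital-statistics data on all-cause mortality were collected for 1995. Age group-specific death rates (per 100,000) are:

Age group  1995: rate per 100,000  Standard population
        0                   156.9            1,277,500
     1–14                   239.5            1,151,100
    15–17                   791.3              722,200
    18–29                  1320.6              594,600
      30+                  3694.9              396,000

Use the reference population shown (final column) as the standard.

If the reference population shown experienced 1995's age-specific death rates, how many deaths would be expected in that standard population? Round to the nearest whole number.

Expected deaths = Σ (standard pop × age-specific rate ÷ 100,000)
= 1,277,500×156.9/100,000 + 1,151,100×239.5/100,000 + 722,200×791.3/100,000 + 594,600×1320.6/100,000 + 396,000×3694.9/100,000
= 2004.40 + 2756.88 + 5714.77 + 7852.29 + 14631.80 = 32960.14.

32960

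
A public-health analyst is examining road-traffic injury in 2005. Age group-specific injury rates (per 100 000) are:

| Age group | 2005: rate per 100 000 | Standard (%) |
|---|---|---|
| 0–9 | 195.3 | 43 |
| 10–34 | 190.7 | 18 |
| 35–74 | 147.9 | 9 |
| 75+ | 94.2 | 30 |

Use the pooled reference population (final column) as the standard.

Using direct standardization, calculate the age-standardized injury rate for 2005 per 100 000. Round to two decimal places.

Standard weights: 0.43, 0.18, 0.09, 0.30.
Standardized rate: 0.4300×195.3 + 0.1800×190.7 + 0.0900×147.9 + 0.3000×94.2 = 159.8760 per 100 000.

159.88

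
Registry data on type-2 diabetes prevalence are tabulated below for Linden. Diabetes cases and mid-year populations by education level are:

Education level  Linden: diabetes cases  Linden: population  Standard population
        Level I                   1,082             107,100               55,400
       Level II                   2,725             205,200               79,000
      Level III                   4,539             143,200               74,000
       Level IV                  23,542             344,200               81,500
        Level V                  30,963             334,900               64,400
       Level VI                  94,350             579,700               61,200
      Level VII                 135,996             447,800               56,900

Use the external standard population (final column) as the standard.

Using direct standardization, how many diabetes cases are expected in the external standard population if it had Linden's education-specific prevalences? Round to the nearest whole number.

Education-specific rates per 1,000 for Linden: 10.103, 13.280, 31.697, 68.396, 92.454, 162.757, 303.698.
Expected diabetes cases = Σ (standard pop × education-specific rate ÷ 1,000)
= 55,400×10.103/1,000 + 79,000×13.280/1,000 + 74,000×31.697/1,000 + 81,500×68.396/1,000 + 64,400×92.454/1,000 + 61,200×162.757/1,000 + 56,900×303.698/1,000
= 559.69 + 1049.10 + 2345.57 + 5574.30 + 5954.07 + 9960.70 + 17280.42 = 42723.85.

42724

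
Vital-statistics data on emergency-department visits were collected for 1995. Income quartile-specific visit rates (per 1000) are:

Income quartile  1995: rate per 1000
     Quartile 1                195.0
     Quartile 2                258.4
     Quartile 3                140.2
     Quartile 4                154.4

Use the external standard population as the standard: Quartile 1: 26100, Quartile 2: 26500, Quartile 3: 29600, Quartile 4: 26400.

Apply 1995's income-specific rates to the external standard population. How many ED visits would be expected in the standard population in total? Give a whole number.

20163

Expected ED visits = Σ (standard pop × income-specific rate ÷ 1000)
= 26100×195.0/1000 + 26500×258.4/1000 + 29600×140.2/1000 + 26400×154.4/1000
= 5089.50 + 6847.60 + 4149.92 + 4076.16 = 20163.18.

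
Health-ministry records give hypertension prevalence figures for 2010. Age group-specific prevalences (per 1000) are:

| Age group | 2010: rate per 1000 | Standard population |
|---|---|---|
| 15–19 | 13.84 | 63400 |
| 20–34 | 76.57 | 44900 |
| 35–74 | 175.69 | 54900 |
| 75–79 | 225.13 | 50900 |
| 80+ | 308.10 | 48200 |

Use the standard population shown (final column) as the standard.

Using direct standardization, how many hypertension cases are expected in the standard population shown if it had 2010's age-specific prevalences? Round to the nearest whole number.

Expected hypertension cases = Σ (standard pop × age-specific rate ÷ 1000)
= 63400×13.84/1000 + 44900×76.57/1000 + 54900×175.69/1000 + 50900×225.13/1000 + 48200×308.10/1000
= 877.46 + 3437.99 + 9645.38 + 11459.12 + 14850.42 = 40270.37.

40270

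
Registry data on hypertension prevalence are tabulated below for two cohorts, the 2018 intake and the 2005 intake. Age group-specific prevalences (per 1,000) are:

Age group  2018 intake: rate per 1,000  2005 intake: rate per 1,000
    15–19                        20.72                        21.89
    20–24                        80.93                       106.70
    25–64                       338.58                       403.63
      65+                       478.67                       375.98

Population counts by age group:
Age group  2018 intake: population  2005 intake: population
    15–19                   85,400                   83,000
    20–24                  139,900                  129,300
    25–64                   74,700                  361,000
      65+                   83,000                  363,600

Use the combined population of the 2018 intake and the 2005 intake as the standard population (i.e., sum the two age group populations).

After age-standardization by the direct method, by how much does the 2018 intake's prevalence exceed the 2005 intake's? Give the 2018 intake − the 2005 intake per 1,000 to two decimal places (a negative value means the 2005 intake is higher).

7.87

Combined standard total = 1,319,900; weights = 0.1276, 0.2040, 0.3301, 0.3384.
The 2018 intake: 0.1276×20.72 + 0.2040×80.93 + 0.3301×338.58 + 0.3384×478.67 = 292.8774 per 1,000.
The 2005 intake: 0.1276×21.89 + 0.2040×106.70 + 0.3301×403.63 + 0.3384×375.98 = 285.0096 per 1,000.
Difference = 292.8774 − 285.0096 = 7.8678.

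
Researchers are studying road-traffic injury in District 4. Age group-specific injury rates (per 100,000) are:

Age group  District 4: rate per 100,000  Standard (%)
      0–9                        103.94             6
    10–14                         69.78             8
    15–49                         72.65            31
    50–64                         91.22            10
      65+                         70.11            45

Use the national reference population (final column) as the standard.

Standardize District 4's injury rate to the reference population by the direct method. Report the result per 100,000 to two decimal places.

Standard weights: 0.06, 0.08, 0.31, 0.10, 0.45.
Standardized rate: 0.0600×103.94 + 0.0800×69.78 + 0.3100×72.65 + 0.1000×91.22 + 0.4500×70.11 = 75.0118 per 100,000.

75.01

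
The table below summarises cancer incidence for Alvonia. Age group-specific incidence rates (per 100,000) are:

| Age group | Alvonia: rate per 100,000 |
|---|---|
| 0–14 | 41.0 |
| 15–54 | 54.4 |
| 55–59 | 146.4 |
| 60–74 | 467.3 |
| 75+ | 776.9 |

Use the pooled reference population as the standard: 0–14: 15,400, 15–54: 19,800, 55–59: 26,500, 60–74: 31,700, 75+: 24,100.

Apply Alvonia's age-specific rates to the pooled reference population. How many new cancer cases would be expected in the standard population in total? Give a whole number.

391

Expected new cancer cases = Σ (standard pop × age-specific rate ÷ 100,000)
= 15,400×41.0/100,000 + 19,800×54.4/100,000 + 26,500×146.4/100,000 + 31,700×467.3/100,000 + 24,100×776.9/100,000
= 6.31 + 10.77 + 38.80 + 148.13 + 187.23 = 391.25.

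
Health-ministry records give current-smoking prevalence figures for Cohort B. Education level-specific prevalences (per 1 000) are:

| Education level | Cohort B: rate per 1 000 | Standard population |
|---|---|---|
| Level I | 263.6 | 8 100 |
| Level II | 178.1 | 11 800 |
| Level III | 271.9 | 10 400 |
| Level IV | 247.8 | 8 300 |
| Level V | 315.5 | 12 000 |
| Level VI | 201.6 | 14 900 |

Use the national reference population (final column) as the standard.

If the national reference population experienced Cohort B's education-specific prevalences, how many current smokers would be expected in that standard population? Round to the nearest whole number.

15911

Expected current smokers = Σ (standard pop × education-specific rate ÷ 1 000)
= 8 100×263.6/1 000 + 11 800×178.1/1 000 + 10 400×271.9/1 000 + 8 300×247.8/1 000 + 12 000×315.5/1 000 + 14 900×201.6/1 000
= 2135.16 + 2101.58 + 2827.76 + 2056.74 + 3786.00 + 3003.84 = 15911.08.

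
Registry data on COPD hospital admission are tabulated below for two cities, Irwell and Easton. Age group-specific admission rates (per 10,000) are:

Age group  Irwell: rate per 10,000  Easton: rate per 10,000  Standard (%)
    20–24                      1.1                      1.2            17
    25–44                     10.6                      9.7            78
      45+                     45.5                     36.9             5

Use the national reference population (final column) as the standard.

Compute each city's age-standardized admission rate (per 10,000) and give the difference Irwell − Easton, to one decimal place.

1.1

Standard weights: 0.17, 0.78, 0.05.
Irwell: 0.1700×1.1 + 0.7800×10.6 + 0.0500×45.5 = 10.7300 per 10,000.
Easton: 0.1700×1.2 + 0.7800×9.7 + 0.0500×36.9 = 9.6150 per 10,000.
Difference = 10.7300 − 9.6150 = 1.1150.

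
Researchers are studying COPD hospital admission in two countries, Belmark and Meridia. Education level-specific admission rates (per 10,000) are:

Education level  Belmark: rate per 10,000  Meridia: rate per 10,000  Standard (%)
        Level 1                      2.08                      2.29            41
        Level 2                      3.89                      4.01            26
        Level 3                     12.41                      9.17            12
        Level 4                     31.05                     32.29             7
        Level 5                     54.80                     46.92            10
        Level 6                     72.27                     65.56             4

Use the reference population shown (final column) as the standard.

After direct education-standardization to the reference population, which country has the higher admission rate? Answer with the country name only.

Belmark

Standard weights: 0.41, 0.26, 0.12, 0.07, 0.10, 0.04.
Belmark: 0.4100×2.08 + 0.2600×3.89 + 0.1200×12.41 + 0.0700×31.05 + 0.1000×54.80 + 0.0400×72.27 = 13.8977 per 10,000.
Meridia: 0.4100×2.29 + 0.2600×4.01 + 0.1200×9.17 + 0.0700×32.29 + 0.1000×46.92 + 0.0400×65.56 = 12.6566 per 10,000.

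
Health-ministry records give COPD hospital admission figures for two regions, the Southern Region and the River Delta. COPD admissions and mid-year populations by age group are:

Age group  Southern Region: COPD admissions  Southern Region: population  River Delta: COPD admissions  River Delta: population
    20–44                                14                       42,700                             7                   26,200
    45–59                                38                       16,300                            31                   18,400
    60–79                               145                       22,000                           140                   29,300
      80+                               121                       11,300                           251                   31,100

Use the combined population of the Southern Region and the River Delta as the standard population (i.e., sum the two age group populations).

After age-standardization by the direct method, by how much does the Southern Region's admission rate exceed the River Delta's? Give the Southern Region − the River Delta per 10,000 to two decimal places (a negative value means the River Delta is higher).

Age-specific rates per 10,000 for the Southern Region: 3.28, 23.31, 65.91, 107.08.
For the River Delta: 2.67, 16.85, 47.78, 80.71.
Combined standard total = 197,300; weights = 0.3492, 0.1759, 0.2600, 0.2149.
The Southern Region: 0.3492×3.28 + 0.1759×23.31 + 0.2600×65.91 + 0.2149×107.08 = 45.3937 per 10,000.
The River Delta: 0.3492×2.67 + 0.1759×16.85 + 0.2600×47.78 + 0.2149×80.71 = 33.6639 per 10,000.
Difference = 45.3937 − 33.6639 = 11.7298.

11.73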